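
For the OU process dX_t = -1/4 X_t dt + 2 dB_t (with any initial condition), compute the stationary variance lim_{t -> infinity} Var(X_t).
lim Var(X_t) = 8

The OU SDE dX = -theta X dt + sigma dB admits the integrating factor exp(theta t): d(exp(theta t) X_t) = sigma exp(theta t) dB_t. Integrating from 0 to t gives X_t = x_0 * exp(-theta t) + sigma * int_0^t exp(-theta (t-s)) dB_s for any initial x_0. The Itô integral has variance (by the Itô isometry) sigma^2 * int_0^t exp(-2 theta (t - s)) ds = sigma^2 * (1 - exp(-2 theta t)) / (2 theta), independent of x_0.
With theta = 1/4, sigma = 2:
  Var(X_t) = (2)^2 * (1 - exp(-2*1/4 t)) / (2 * 1/4) = 8 - 8*exp(-t/2).
As t -> infinity, exp(-2*1/4 t) -> 0, so the stationary variance is sigma^2 / (2 theta) = 8.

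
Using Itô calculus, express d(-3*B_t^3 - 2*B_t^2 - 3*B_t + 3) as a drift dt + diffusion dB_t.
d(-3*B_t^3 - 2*B_t^2 - 3*B_t + 3) = (-9*B_t - 2) dt + (-9*B_t^2 - 4*B_t - 3) dB_t

Itô's formula for f(B_t) gives d f(B_t) = f'(B_t) dB_t + (1/2) f''(B_t) dt. Compute derivatives of f(x) = -3*x^3 - 2*x^2 - 3*x + 3:
  f'(x)  = -9*x^2 - 4*x - 3
  f''(x) = -18*x - 4
Substitute x = B_t and multiply the f'' term by 1/2:
  drift     = (1/2) * (-18*x - 4) evaluated at B_t = -9*B_t - 2
  diffusion = (-9*x^2 - 4*x - 3) evaluated at B_t = -9*B_t^2 - 4*B_t - 3
Therefore d(-3*B_t^3 - 2*B_t^2 - 3*B_t + 3) = (-9*B_t - 2) dt + (-9*B_t^2 - 4*B_t - 3) dB_t.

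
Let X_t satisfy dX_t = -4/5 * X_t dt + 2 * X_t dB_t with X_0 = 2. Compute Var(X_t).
Var(X_t) = (4*exp(4*t) - 4)*exp(-8*t/5)

For GBM dX = mu X dt + sigma X dB with X_0 = x_0, apply Itô to Y = log X: dY = (mu - sigma^2/2) dt + sigma dB, so Y_t = log(x_0) + (mu - sigma^2/2) t + sigma B_t and hence X_t = x_0 * exp((mu - sigma^2/2) t + sigma B_t).
With mu = -4/5, sigma = 2, x_0 = 2, this gives:
  X_t = 2 * exp((-14/5) * t + (2) * B_t).
Since sigma*B_t ~ Normal(0, sigma^2 t), E[exp(sigma*B_t)] = exp(sigma^2 t / 2); so E[X_t] = x_0 * exp((mu - sigma^2/2) t) * exp(sigma^2 t / 2) = x_0 * exp(mu t) = 2*exp(-4*t/5).
Var(X_t) = E[X_t^2] - (E[X_t])^2 = x_0^2 * exp(2 mu t) * (exp(sigma^2 t) - 1) = (4*exp(4*t) - 4)*exp(-8*t/5).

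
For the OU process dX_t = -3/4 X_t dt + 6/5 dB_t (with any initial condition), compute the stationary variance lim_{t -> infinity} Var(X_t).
lim Var(X_t) = 24/25

The OU SDE dX = -theta X dt + sigma dB admits the integrating factor exp(theta t): d(exp(theta t) X_t) = sigma exp(theta t) dB_t. Integrating from 0 to t gives X_t = x_0 * exp(-theta t) + sigma * int_0^t exp(-theta (t-s)) dB_s for any initial x_0. The Itô integral has variance (by the Itô isometry) sigma^2 * int_0^t exp(-2 theta (t - s)) ds = sigma^2 * (1 - exp(-2 theta t)) / (2 theta), independent of x_0.
With theta = 3/4, sigma = 6/5:
  Var(X_t) = (6/5)^2 * (1 - exp(-2*3/4 t)) / (2 * 3/4) = 24/25 - 24*exp(-3*t/2)/25.
As t -> infinity, exp(-2*3/4 t) -> 0, so the stationary variance is sigma^2 / (2 theta) = 24/25.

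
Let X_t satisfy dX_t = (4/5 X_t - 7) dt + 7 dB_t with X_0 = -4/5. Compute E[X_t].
E[X_t] = 35/4 - 191*exp(4*t/5)/20

Taking expectations and using E[dB_t] = 0, the mean m(t) = E[X_t] satisfies the ODE m'(t) = a m(t) + b with m(0) = x_0. With a = 4/5, b = -7, x_0 = -4/5, the solution is
  m(t) = x_0 * exp(a t) + (b/a) * (exp(a t) - 1)
       = (-4/5) * exp((4/5) t) + ((-7)/(4/5)) * (exp((4/5) t) - 1)
       = 35/4 - 191*exp(4*t/5)/20.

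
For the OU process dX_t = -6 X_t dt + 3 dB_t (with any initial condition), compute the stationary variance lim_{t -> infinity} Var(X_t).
lim Var(X_t) = 3/4

The OU SDE dX = -theta X dt + sigma dB admits the integrating factor exp(theta t): d(exp(theta t) X_t) = sigma exp(theta t) dB_t. Integrating from 0 to t gives X_t = x_0 * exp(-theta t) + sigma * int_0^t exp(-theta (t-s)) dB_s for any initial x_0. The Itô integral has variance (by the Itô isometry) sigma^2 * int_0^t exp(-2 theta (t - s)) ds = sigma^2 * (1 - exp(-2 theta t)) / (2 theta), independent of x_0.
With theta = 6, sigma = 3:
  Var(X_t) = (3)^2 * (1 - exp(-2*6 t)) / (2 * 6) = 3/4 - 3*exp(-12*t)/4.
As t -> infinity, exp(-2*6 t) -> 0, so the stationary variance is sigma^2 / (2 theta) = 3/4.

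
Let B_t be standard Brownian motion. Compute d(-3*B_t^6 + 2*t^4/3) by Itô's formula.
d(-3*B_t^6 + 2*t^4/3) = (-45*B_t^4 + 8*t^3/3) dt + (-18*B_t^5) dB_t

Itô's formula for f(t, x): d f(t, B_t) = (f_t + (1/2) f_xx) dt + f_x dB_t. Compute partials of f(t, x) = 2*t^4/3 - 3*x^6:
  f_t(t,x)  = 8*t^3/3
  f_x(t,x)  = -18*x^5
  f_xx(t,x) = -90*x^4
Assemble drift = f_t + (1/2) f_xx = 8*t^3/3 - 45*x^4 and diffusion = f_x = -18*x^5. Substituting x = B_t:
  d(-3*B_t^6 + 2*t^4/3) = (-45*B_t^4 + 8*t^3/3) dt + (-18*B_t^5) dB_t.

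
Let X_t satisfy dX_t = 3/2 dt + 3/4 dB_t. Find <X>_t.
<X>_t = 9*t/16

For an Itô process dX_t = a(t) dt + b(t) dB_t, the quadratic variation is <X>_t = int_0^t b(s)^2 ds (the drift term does not contribute). Here b(s) = 3/4, so
  b(s)^2 = 9/16.
Integrating from 0 to t:
  <X>_t = int_0^t (9/16) ds = 9*t/16.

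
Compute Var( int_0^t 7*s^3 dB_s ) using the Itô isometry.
Var = 7*t^7

The Itô integral of a deterministic integrand f(s) has mean 0 because each increment f(s) * (B_{s+ds} - B_s) has mean 0. By the Itô isometry:
  Var( int_0^t f(s) dB_s ) = E[ (int_0^t f(s) dB_s)^2 ] = int_0^t f(s)^2 ds.
Here f(s) = 7*s^3, so f(s)^2 = 49*s^6. Integrate:
  int_0^t (49*s^6) ds = 7*t^7.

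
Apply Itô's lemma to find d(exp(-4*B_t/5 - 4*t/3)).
d(exp(-4*B_t/5 - 4*t/3)) = (-76*exp(-4*B_t/5 - 4*t/3)/75) dt + (-4*exp(-4*B_t/5 - 4*t/3)/5) dB_t

Itô's formula for f(t, x): d f(t, B_t) = (f_t + (1/2) f_xx) dt + f_x dB_t. Compute partials of f(t, x) = exp(-4*t/3 - 4*x/5):
  f_t(t,x)  = -4*exp(-4*t/3 - 4*x/5)/3
  f_x(t,x)  = -4*exp(-4*t/3 - 4*x/5)/5
  f_xx(t,x) = 16*exp(-4*t/3 - 4*x/5)/25
Assemble drift = f_t + (1/2) f_xx = -76*exp(-4*t/3 - 4*x/5)/75 and diffusion = f_x = -4*exp(-4*t/3 - 4*x/5)/5. Substituting x = B_t:
  d(exp(-4*B_t/5 - 4*t/3)) = (-76*exp(-4*B_t/5 - 4*t/3)/75) dt + (-4*exp(-4*B_t/5 - 4*t/3)/5) dB_t.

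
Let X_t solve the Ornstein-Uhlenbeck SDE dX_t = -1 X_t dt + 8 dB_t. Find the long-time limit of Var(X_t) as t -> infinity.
lim Var(X_t) = 32

The OU SDE dX = -theta X dt + sigma dB admits the integrating factor exp(theta t): d(exp(theta t) X_t) = sigma exp(theta t) dB_t. Integrating from 0 to t gives X_t = x_0 * exp(-theta t) + sigma * int_0^t exp(-theta (t-s)) dB_s for any initial x_0. The Itô integral has variance (by the Itô isometry) sigma^2 * int_0^t exp(-2 theta (t - s)) ds = sigma^2 * (1 - exp(-2 theta t)) / (2 theta), independent of x_0.
With theta = 1, sigma = 8:
  Var(X_t) = (8)^2 * (1 - exp(-2*1 t)) / (2 * 1) = 32 - 32*exp(-2*t).
As t -> infinity, exp(-2*1 t) -> 0, so the stationary variance is sigma^2 / (2 theta) = 32.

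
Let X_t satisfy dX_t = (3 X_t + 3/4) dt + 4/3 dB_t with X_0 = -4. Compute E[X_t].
E[X_t] = -15*exp(3*t)/4 - 1/4

Taking expectations and using E[dB_t] = 0, the mean m(t) = E[X_t] satisfies the ODE m'(t) = a m(t) + b with m(0) = x_0. With a = 3, b = 3/4, x_0 = -4, the solution is
  m(t) = x_0 * exp(a t) + (b/a) * (exp(a t) - 1)
       = (-4) * exp(3 t) + ((3/4)/3) * (exp(3 t) - 1)
       = -15*exp(3*t)/4 - 1/4.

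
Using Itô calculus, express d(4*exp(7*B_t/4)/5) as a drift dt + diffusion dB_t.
d(4*exp(7*B_t/4)/5) = (49*exp(7*B_t/4)/40) dt + (7*exp(7*B_t/4)/5) dB_t

Itô's formula for f(B_t) gives d f(B_t) = f'(B_t) dB_t + (1/2) f''(B_t) dt. Compute derivatives of f(x) = 4*exp(7*x/4)/5:
  f'(x)  = 7*exp(7*x/4)/5
  f''(x) = 49*exp(7*x/4)/20
Substitute x = B_t and multiply the f'' term by 1/2:
  drift     = (1/2) * (49*exp(7*x/4)/20) evaluated at B_t = 49*exp(7*B_t/4)/40
  diffusion = (7*exp(7*x/4)/5) evaluated at B_t = 7*exp(7*B_t/4)/5
Therefore d(4*exp(7*B_t/4)/5) = (49*exp(7*B_t/4)/40) dt + (7*exp(7*B_t/4)/5) dB_t.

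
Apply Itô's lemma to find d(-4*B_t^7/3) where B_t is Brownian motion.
d(-4*B_t^7/3) = (-28*B_t^5) dt + (-28*B_t^6/3) dB_t

Itô's formula for f(B_t) gives d f(B_t) = f'(B_t) dB_t + (1/2) f''(B_t) dt. Compute derivatives of f(x) = -4*x^7/3:
  f'(x)  = -28*x^6/3
  f''(x) = -56*x^5
Substitute x = B_t and multiply the f'' term by 1/2:
  drift     = (1/2) * (-56*x^5) evaluated at B_t = -28*B_t^5
  diffusion = (-28*x^6/3) evaluated at B_t = -28*B_t^6/3
Therefore d(-4*B_t^7/3) = (-28*B_t^5) dt + (-28*B_t^6/3) dB_t.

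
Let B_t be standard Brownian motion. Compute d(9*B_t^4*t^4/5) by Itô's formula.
d(9*B_t^4*t^4/5) = (18*B_t^2*t^3*(2*B_t^2 + 3*t)/5) dt + (36*B_t^3*t^4/5) dB_t

Itô's formula for f(t, x): d f(t, B_t) = (f_t + (1/2) f_xx) dt + f_x dB_t. Compute partials of f(t, x) = 9*t^4*x^4/5:
  f_t(t,x)  = 36*t^3*x^4/5
  f_x(t,x)  = 36*t^4*x^3/5
  f_xx(t,x) = 108*t^4*x^2/5
Assemble drift = f_t + (1/2) f_xx = 18*t^3*x^2*(3*t + 2*x^2)/5 and diffusion = f_x = 36*t^4*x^3/5. Substituting x = B_t:
  d(9*B_t^4*t^4/5) = (18*B_t^2*t^3*(2*B_t^2 + 3*t)/5) dt + (36*B_t^3*t^4/5) dB_t.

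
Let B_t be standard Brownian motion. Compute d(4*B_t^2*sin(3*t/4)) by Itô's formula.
d(4*B_t^2*sin(3*t/4)) = (3*B_t^2*cos(3*t/4) + 4*sin(3*t/4)) dt + (8*B_t*sin(3*t/4)) dB_t

Itô's formula for f(t, x): d f(t, B_t) = (f_t + (1/2) f_xx) dt + f_x dB_t. Compute partials of f(t, x) = 4*x^2*sin(3*t/4):
  f_t(t,x)  = 3*x^2*cos(3*t/4)
  f_x(t,x)  = 8*x*sin(3*t/4)
  f_xx(t,x) = 8*sin(3*t/4)
Assemble drift = f_t + (1/2) f_xx = 3*x^2*cos(3*t/4) + 4*sin(3*t/4) and diffusion = f_x = 8*x*sin(3*t/4). Substituting x = B_t:
  d(4*B_t^2*sin(3*t/4)) = (3*B_t^2*cos(3*t/4) + 4*sin(3*t/4)) dt + (8*B_t*sin(3*t/4)) dB_t.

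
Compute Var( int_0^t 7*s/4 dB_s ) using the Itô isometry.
Var = 49*t^3/48

The Itô integral of a deterministic integrand f(s) has mean 0 because each increment f(s) * (B_{s+ds} - B_s) has mean 0. By the Itô isometry:
  Var( int_0^t f(s) dB_s ) = E[ (int_0^t f(s) dB_s)^2 ] = int_0^t f(s)^2 ds.
Here f(s) = 7*s/4, so f(s)^2 = 49*s^2/16. Integrate:
  int_0^t (49*s^2/16) ds = 49*t^3/48.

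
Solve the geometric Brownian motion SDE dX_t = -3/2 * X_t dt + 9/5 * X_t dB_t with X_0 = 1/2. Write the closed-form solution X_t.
X_t = 1/2 * exp((-78/25) * t + (9/5) * B_t)

For GBM dX = mu X dt + sigma X dB with X_0 = x_0, apply Itô to Y = log X: dY = (mu - sigma^2/2) dt + sigma dB, so Y_t = log(x_0) + (mu - sigma^2/2) t + sigma B_t and hence X_t = x_0 * exp((mu - sigma^2/2) t + sigma B_t).
With mu = -3/2, sigma = 9/5, x_0 = 1/2, this gives:
  X_t = 1/2 * exp((-78/25) * t + (9/5) * B_t).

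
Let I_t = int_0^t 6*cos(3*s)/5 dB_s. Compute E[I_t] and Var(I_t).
E[I_t] = 0; Var(I_t) = 18*t/25 + 3*sin(6*t)/25

The Itô integral of a deterministic integrand f(s) has mean 0 because each increment f(s) * (B_{s+ds} - B_s) has mean 0. By the Itô isometry:
  Var( int_0^t f(s) dB_s ) = E[ (int_0^t f(s) dB_s)^2 ] = int_0^t f(s)^2 ds.
Here f(s) = 6*cos(3*s)/5, so f(s)^2 = 36*cos(3*s)^2/25. Integrate:
  int_0^t (36*cos(3*s)^2/25) ds = 18*t/25 + 3*sin(6*t)/25.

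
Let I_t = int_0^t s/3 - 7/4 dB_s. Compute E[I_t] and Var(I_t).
E[I_t] = 0; Var(I_t) = t*(16*t^2 - 252*t + 1323)/432

The Itô integral of a deterministic integrand f(s) has mean 0 because each increment f(s) * (B_{s+ds} - B_s) has mean 0. By the Itô isometry:
  Var( int_0^t f(s) dB_s ) = E[ (int_0^t f(s) dB_s)^2 ] = int_0^t f(s)^2 ds.
Here f(s) = s/3 - 7/4, so f(s)^2 = (4*s - 21)^2/144. Integrate:
  int_0^t ((4*s - 21)^2/144) ds = t*(16*t^2 - 252*t + 1323)/432.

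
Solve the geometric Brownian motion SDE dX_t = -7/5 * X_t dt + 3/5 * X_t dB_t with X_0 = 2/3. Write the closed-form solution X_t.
X_t = 2/3 * exp((-79/50) * t + (3/5) * B_t)

For GBM dX = mu X dt + sigma X dB with X_0 = x_0, apply Itô to Y = log X: dY = (mu - sigma^2/2) dt + sigma dB, so Y_t = log(x_0) + (mu - sigma^2/2) t + sigma B_t and hence X_t = x_0 * exp((mu - sigma^2/2) t + sigma B_t).
With mu = -7/5, sigma = 3/5, x_0 = 2/3, this gives:
  X_t = 2/3 * exp((-79/50) * t + (3/5) * B_t).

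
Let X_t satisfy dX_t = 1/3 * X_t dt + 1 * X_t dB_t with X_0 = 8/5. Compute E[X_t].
E[X_t] = 8*exp(t/3)/5

For GBM dX = mu X dt + sigma X dB with X_0 = x_0, apply Itô to Y = log X: dY = (mu - sigma^2/2) dt + sigma dB, so Y_t = log(x_0) + (mu - sigma^2/2) t + sigma B_t and hence X_t = x_0 * exp((mu - sigma^2/2) t + sigma B_t).
With mu = 1/3, sigma = 1, x_0 = 8/5, this gives:
  X_t = 8/5 * exp((-1/6) * t + (1) * B_t).
Since sigma*B_t ~ Normal(0, sigma^2 t), E[exp(sigma*B_t)] = exp(sigma^2 t / 2); so E[X_t] = x_0 * exp((mu - sigma^2/2) t) * exp(sigma^2 t / 2) = x_0 * exp(mu t) = 8*exp(t/3)/5.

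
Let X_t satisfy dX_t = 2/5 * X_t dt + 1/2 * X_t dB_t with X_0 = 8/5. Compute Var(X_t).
Var(X_t) = 64*(exp(t/4) - 1)*exp(4*t/5)/25

For GBM dX = mu X dt + sigma X dB with X_0 = x_0, apply Itô to Y = log X: dY = (mu - sigma^2/2) dt + sigma dB, so Y_t = log(x_0) + (mu - sigma^2/2) t + sigma B_t and hence X_t = x_0 * exp((mu - sigma^2/2) t + sigma B_t).
With mu = 2/5, sigma = 1/2, x_0 = 8/5, this gives:
  X_t = 8/5 * exp((11/40) * t + (1/2) * B_t).
Since sigma*B_t ~ Normal(0, sigma^2 t), E[exp(sigma*B_t)] = exp(sigma^2 t / 2); so E[X_t] = x_0 * exp((mu - sigma^2/2) t) * exp(sigma^2 t / 2) = x_0 * exp(mu t) = 8*exp(2*t/5)/5.
Var(X_t) = E[X_t^2] - (E[X_t])^2 = x_0^2 * exp(2 mu t) * (exp(sigma^2 t) - 1) = 64*(exp(t/4) - 1)*exp(4*t/5)/25.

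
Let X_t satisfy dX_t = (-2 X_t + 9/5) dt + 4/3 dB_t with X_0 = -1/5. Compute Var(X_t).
Var(X_t) = 4/9 - 4*exp(-4*t)/9

The variance V(t) = Var(X_t) satisfies V'(t) = 2 a V(t) + c^2 with V(0) = 0 (drift coefficient is linear in X, diffusion is constant). With a = -2, c = 4/3, the solution is
  V(t) = (c^2 / (2 a)) * (exp(2 a t) - 1)
       = ((4/3)^2 / (2*(-2))) * (exp((-4) t) - 1)
       = 4/9 - 4*exp(-4*t)/9.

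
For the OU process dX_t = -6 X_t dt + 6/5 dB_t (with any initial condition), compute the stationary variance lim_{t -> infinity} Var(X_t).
lim Var(X_t) = 3/25

The OU SDE dX = -theta X dt + sigma dB admits the integrating factor exp(theta t): d(exp(theta t) X_t) = sigma exp(theta t) dB_t. Integrating from 0 to t gives X_t = x_0 * exp(-theta t) + sigma * int_0^t exp(-theta (t-s)) dB_s for any initial x_0. The Itô integral has variance (by the Itô isometry) sigma^2 * int_0^t exp(-2 theta (t - s)) ds = sigma^2 * (1 - exp(-2 theta t)) / (2 theta), independent of x_0.
With theta = 6, sigma = 6/5:
  Var(X_t) = (6/5)^2 * (1 - exp(-2*6 t)) / (2 * 6) = 3/25 - 3*exp(-12*t)/25.
As t -> infinity, exp(-2*6 t) -> 0, so the stationary variance is sigma^2 / (2 theta) = 3/25.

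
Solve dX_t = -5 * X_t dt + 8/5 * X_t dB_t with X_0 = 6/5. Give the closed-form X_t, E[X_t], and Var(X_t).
X_t = 6/5 * exp((-157/25) t + (8/5) B_t); E[X_t] = 6*exp(-5*t)/5; Var(X_t) = (36*exp(64*t/25) - 36)*exp(-10*t)/25

For GBM dX = mu X dt + sigma X dB with X_0 = x_0, apply Itô to Y = log X: dY = (mu - sigma^2/2) dt + sigma dB, so Y_t = log(x_0) + (mu - sigma^2/2) t + sigma B_t and hence X_t = x_0 * exp((mu - sigma^2/2) t + sigma B_t).
With mu = -5, sigma = 8/5, x_0 = 6/5, this gives:
  X_t = 6/5 * exp((-157/25) * t + (8/5) * B_t).
Since sigma*B_t ~ Normal(0, sigma^2 t), E[exp(sigma*B_t)] = exp(sigma^2 t / 2); so E[X_t] = x_0 * exp((mu - sigma^2/2) t) * exp(sigma^2 t / 2) = x_0 * exp(mu t) = 6*exp(-5*t)/5.
Var(X_t) = E[X_t^2] - (E[X_t])^2 = x_0^2 * exp(2 mu t) * (exp(sigma^2 t) - 1) = (36*exp(64*t/25) - 36)*exp(-10*t)/25.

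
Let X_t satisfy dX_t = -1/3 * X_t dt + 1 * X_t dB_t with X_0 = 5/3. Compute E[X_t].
E[X_t] = 5*exp(-t/3)/3

For GBM dX = mu X dt + sigma X dB with X_0 = x_0, apply Itô to Y = log X: dY = (mu - sigma^2/2) dt + sigma dB, so Y_t = log(x_0) + (mu - sigma^2/2) t + sigma B_t and hence X_t = x_0 * exp((mu - sigma^2/2) t + sigma B_t).
With mu = -1/3, sigma = 1, x_0 = 5/3, this gives:
  X_t = 5/3 * exp((-5/6) * t + (1) * B_t).
Since sigma*B_t ~ Normal(0, sigma^2 t), E[exp(sigma*B_t)] = exp(sigma^2 t / 2); so E[X_t] = x_0 * exp((mu - sigma^2/2) t) * exp(sigma^2 t / 2) = x_0 * exp(mu t) = 5*exp(-t/3)/3.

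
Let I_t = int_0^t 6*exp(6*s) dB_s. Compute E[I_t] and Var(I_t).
E[I_t] = 0; Var(I_t) = 3*exp(12*t) - 3

The Itô integral of a deterministic integrand f(s) has mean 0 because each increment f(s) * (B_{s+ds} - B_s) has mean 0. By the Itô isometry:
  Var( int_0^t f(s) dB_s ) = E[ (int_0^t f(s) dB_s)^2 ] = int_0^t f(s)^2 ds.
Here f(s) = 6*exp(6*s), so f(s)^2 = 36*exp(12*s). Integrate:
  int_0^t (36*exp(12*s)) ds = 3*exp(12*t) - 3.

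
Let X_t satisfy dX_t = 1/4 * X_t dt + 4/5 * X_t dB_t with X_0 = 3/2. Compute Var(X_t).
Var(X_t) = 9*(exp(16*t/25) - 1)*exp(t/2)/4

For GBM dX = mu X dt + sigma X dB with X_0 = x_0, apply Itô to Y = log X: dY = (mu - sigma^2/2) dt + sigma dB, so Y_t = log(x_0) + (mu - sigma^2/2) t + sigma B_t and hence X_t = x_0 * exp((mu - sigma^2/2) t + sigma B_t).
With mu = 1/4, sigma = 4/5, x_0 = 3/2, this gives:
  X_t = 3/2 * exp((-7/100) * t + (4/5) * B_t).
Since sigma*B_t ~ Normal(0, sigma^2 t), E[exp(sigma*B_t)] = exp(sigma^2 t / 2); so E[X_t] = x_0 * exp((mu - sigma^2/2) t) * exp(sigma^2 t / 2) = x_0 * exp(mu t) = 3*exp(t/4)/2.
Var(X_t) = E[X_t^2] - (E[X_t])^2 = x_0^2 * exp(2 mu t) * (exp(sigma^2 t) - 1) = 9*(exp(16*t/25) - 1)*exp(t/2)/4.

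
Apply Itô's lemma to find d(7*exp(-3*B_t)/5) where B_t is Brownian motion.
d(7*exp(-3*B_t)/5) = (63*exp(-3*B_t)/10) dt + (-21*exp(-3*B_t)/5) dB_t

Itô's formula for f(B_t) gives d f(B_t) = f'(B_t) dB_t + (1/2) f''(B_t) dt. Compute derivatives of f(x) = 7*exp(-3*x)/5:
  f'(x)  = -21*exp(-3*x)/5
  f''(x) = 63*exp(-3*x)/5
Substitute x = B_t and multiply the f'' term by 1/2:
  drift     = (1/2) * (63*exp(-3*x)/5) evaluated at B_t = 63*exp(-3*B_t)/10
  diffusion = (-21*exp(-3*x)/5) evaluated at B_t = -21*exp(-3*B_t)/5
Therefore d(7*exp(-3*B_t)/5) = (63*exp(-3*B_t)/10) dt + (-21*exp(-3*B_t)/5) dB_t.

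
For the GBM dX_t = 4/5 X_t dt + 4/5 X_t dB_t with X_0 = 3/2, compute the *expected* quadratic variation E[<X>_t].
E[<X>_t] = 9*exp(56*t/25)/14 - 9/14

<X>_t = int_0^t ((4/5) * X_s)^2 ds. Taking expectation inside the integral: E[<X>_t] = (4/5)^2 * int_0^t E[X_s^2] ds. For GBM, E[X_s^2] = x_0^2 * exp((2 mu + sigma^2) s). Integrating:
  E[<X>_t] = (4/5)^2 * (3/2)^2 * (exp((2*(4/5) + (4/5)^2) t) - 1) / (2*(4/5) + (4/5)^2)
           = (4/5)^2 * (3/2)^2 * (exp((56/25) t) - 1) / (56/25) = 9*exp(56*t/25)/14 - 9/14.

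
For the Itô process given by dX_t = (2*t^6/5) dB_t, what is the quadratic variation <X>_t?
<X>_t = 4*t^13/325

For an Itô process dX_t = a(t) dt + b(t) dB_t, the quadratic variation is <X>_t = int_0^t b(s)^2 ds (the drift term does not contribute). Here b(s) = 2*s^6/5, so
  b(s)^2 = 4*s^12/25.
Integrating from 0 to t:
  <X>_t = int_0^t (4*s^12/25) ds = 4*t^13/325.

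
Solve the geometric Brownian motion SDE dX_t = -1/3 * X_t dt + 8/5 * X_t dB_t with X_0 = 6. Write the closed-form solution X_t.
X_t = 6 * exp((-121/75) * t + (8/5) * B_t)

For GBM dX = mu X dt + sigma X dB with X_0 = x_0, apply Itô to Y = log X: dY = (mu - sigma^2/2) dt + sigma dB, so Y_t = log(x_0) + (mu - sigma^2/2) t + sigma B_t and hence X_t = x_0 * exp((mu - sigma^2/2) t + sigma B_t).
With mu = -1/3, sigma = 8/5, x_0 = 6, this gives:
  X_t = 6 * exp((-121/75) * t + (8/5) * B_t).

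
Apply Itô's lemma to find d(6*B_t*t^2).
d(6*B_t*t^2) = (12*B_t*t) dt + (6*t^2) dB_t

Itô's formula for f(t, x): d f(t, B_t) = (f_t + (1/2) f_xx) dt + f_x dB_t. Compute partials of f(t, x) = 6*t^2*x:
  f_t(t,x)  = 12*t*x
  f_x(t,x)  = 6*t^2
  f_xx(t,x) = 0
Assemble drift = f_t + (1/2) f_xx = 12*t*x and diffusion = f_x = 6*t^2. Substituting x = B_t:
  d(6*B_t*t^2) = (12*B_t*t) dt + (6*t^2) dB_t.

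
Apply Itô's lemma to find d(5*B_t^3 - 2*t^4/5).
d(5*B_t^3 - 2*t^4/5) = (15*B_t - 8*t^3/5) dt + (15*B_t^2) dB_t

Itô's formula for f(t, x): d f(t, B_t) = (f_t + (1/2) f_xx) dt + f_x dB_t. Compute partials of f(t, x) = -2*t^4/5 + 5*x^3:
  f_t(t,x)  = -8*t^3/5
  f_x(t,x)  = 15*x^2
  f_xx(t,x) = 30*x
Assemble drift = f_t + (1/2) f_xx = -8*t^3/5 + 15*x and diffusion = f_x = 15*x^2. Substituting x = B_t:
  d(5*B_t^3 - 2*t^4/5) = (15*B_t - 8*t^3/5) dt + (15*B_t^2) dB_t.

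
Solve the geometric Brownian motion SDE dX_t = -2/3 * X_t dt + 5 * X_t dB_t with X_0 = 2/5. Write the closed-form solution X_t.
X_t = 2/5 * exp((-79/6) * t + (5) * B_t)

For GBM dX = mu X dt + sigma X dB with X_0 = x_0, apply Itô to Y = log X: dY = (mu - sigma^2/2) dt + sigma dB, so Y_t = log(x_0) + (mu - sigma^2/2) t + sigma B_t and hence X_t = x_0 * exp((mu - sigma^2/2) t + sigma B_t).
With mu = -2/3, sigma = 5, x_0 = 2/5, this gives:
  X_t = 2/5 * exp((-79/6) * t + (5) * B_t).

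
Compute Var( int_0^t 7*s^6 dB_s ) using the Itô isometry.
Var = 49*t^13/13

The Itô integral of a deterministic integrand f(s) has mean 0 because each increment f(s) * (B_{s+ds} - B_s) has mean 0. By the Itô isometry:
  Var( int_0^t f(s) dB_s ) = E[ (int_0^t f(s) dB_s)^2 ] = int_0^t f(s)^2 ds.
Here f(s) = 7*s^6, so f(s)^2 = 49*s^12. Integrate:
  int_0^t (49*s^12) ds = 49*t^13/13.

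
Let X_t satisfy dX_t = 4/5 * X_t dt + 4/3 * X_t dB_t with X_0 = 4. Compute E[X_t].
E[X_t] = 4*exp(4*t/5)

For GBM dX = mu X dt + sigma X dB with X_0 = x_0, apply Itô to Y = log X: dY = (mu - sigma^2/2) dt + sigma dB, so Y_t = log(x_0) + (mu - sigma^2/2) t + sigma B_t and hence X_t = x_0 * exp((mu - sigma^2/2) t + sigma B_t).
With mu = 4/5, sigma = 4/3, x_0 = 4, this gives:
  X_t = 4 * exp((-4/45) * t + (4/3) * B_t).
Since sigma*B_t ~ Normal(0, sigma^2 t), E[exp(sigma*B_t)] = exp(sigma^2 t / 2); so E[X_t] = x_0 * exp((mu - sigma^2/2) t) * exp(sigma^2 t / 2) = x_0 * exp(mu t) = 4*exp(4*t/5).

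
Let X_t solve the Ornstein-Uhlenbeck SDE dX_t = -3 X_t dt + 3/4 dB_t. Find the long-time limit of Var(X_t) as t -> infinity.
lim Var(X_t) = 3/32

The OU SDE dX = -theta X dt + sigma dB admits the integrating factor exp(theta t): d(exp(theta t) X_t) = sigma exp(theta t) dB_t. Integrating from 0 to t gives X_t = x_0 * exp(-theta t) + sigma * int_0^t exp(-theta (t-s)) dB_s for any initial x_0. The Itô integral has variance (by the Itô isometry) sigma^2 * int_0^t exp(-2 theta (t - s)) ds = sigma^2 * (1 - exp(-2 theta t)) / (2 theta), independent of x_0.
With theta = 3, sigma = 3/4:
  Var(X_t) = (3/4)^2 * (1 - exp(-2*3 t)) / (2 * 3) = 3/32 - 3*exp(-6*t)/32.
As t -> infinity, exp(-2*3 t) -> 0, so the stationary variance is sigma^2 / (2 theta) = 3/32.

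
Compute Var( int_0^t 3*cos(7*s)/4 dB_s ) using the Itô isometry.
Var = 9*t/32 + 9*sin(14*t)/448

The Itô integral of a deterministic integrand f(s) has mean 0 because each increment f(s) * (B_{s+ds} - B_s) has mean 0. By the Itô isometry:
  Var( int_0^t f(s) dB_s ) = E[ (int_0^t f(s) dB_s)^2 ] = int_0^t f(s)^2 ds.
Here f(s) = 3*cos(7*s)/4, so f(s)^2 = 9*cos(7*s)^2/16. Integrate:
  int_0^t (9*cos(7*s)^2/16) ds = 9*t/32 + 9*sin(14*t)/448.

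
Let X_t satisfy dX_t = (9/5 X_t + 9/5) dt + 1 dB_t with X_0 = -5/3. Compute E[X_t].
E[X_t] = -2*exp(9*t/5)/3 - 1

Taking expectations and using E[dB_t] = 0, the mean m(t) = E[X_t] satisfies the ODE m'(t) = a m(t) + b with m(0) = x_0. With a = 9/5, b = 9/5, x_0 = -5/3, the solution is
  m(t) = x_0 * exp(a t) + (b/a) * (exp(a t) - 1)
       = (-5/3) * exp((9/5) t) + ((9/5)/(9/5)) * (exp((9/5) t) - 1)
       = -2*exp(9*t/5)/3 - 1.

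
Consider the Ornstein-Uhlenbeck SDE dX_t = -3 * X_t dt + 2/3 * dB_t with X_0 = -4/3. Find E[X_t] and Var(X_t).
E[X_t] = -4*exp(-3*t)/3; Var(X_t) = 2/27 - 2*exp(-6*t)/27

The OU SDE dX = -theta X dt + sigma dB admits the integrating factor exp(theta t): d(exp(theta t) X_t) = sigma exp(theta t) dB_t. Integrating from 0 to t:
  X_t = x_0 * exp(-theta t) + sigma * int_0^t exp(-theta (t-s)) dB_s.
The Itô integral has mean 0 and (by the Itô isometry) variance sigma^2 * int_0^t exp(-2 theta (t - s)) ds = sigma^2 * (1 - exp(-2 theta t)) / (2 theta).
With theta = 3, sigma = 2/3, x_0 = -4/3:
  E[X_t] = -4/3 * exp(-3 t) = -4*exp(-3*t)/3
  Var(X_t) = (2/3)^2 * (1 - exp(-2*3 t)) / (2 * 3) = 2/27 - 2*exp(-6*t)/27.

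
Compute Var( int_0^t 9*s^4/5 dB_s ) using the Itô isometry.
Var = 9*t^9/25

The Itô integral of a deterministic integrand f(s) has mean 0 because each increment f(s) * (B_{s+ds} - B_s) has mean 0. By the Itô isometry:
  Var( int_0^t f(s) dB_s ) = E[ (int_0^t f(s) dB_s)^2 ] = int_0^t f(s)^2 ds.
Here f(s) = 9*s^4/5, so f(s)^2 = 81*s^8/25. Integrate:
  int_0^t (81*s^8/25) ds = 9*t^9/25.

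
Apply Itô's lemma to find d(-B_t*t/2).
d(-B_t*t/2) = (-B_t/2) dt + (-t/2) dB_t

Itô's formula for f(t, x): d f(t, B_t) = (f_t + (1/2) f_xx) dt + f_x dB_t. Compute partials of f(t, x) = -t*x/2:
  f_t(t,x)  = -x/2
  f_x(t,x)  = -t/2
  f_xx(t,x) = 0
Assemble drift = f_t + (1/2) f_xx = -x/2 and diffusion = f_x = -t/2. Substituting x = B_t:
  d(-B_t*t/2) = (-B_t/2) dt + (-t/2) dB_t.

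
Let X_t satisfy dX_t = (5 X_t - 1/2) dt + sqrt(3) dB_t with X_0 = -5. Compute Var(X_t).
Var(X_t) = 3*exp(10*t)/10 - 3/10

The variance V(t) = Var(X_t) satisfies V'(t) = 2 a V(t) + c^2 with V(0) = 0 (drift coefficient is linear in X, diffusion is constant). With a = 5, c = sqrt(3), the solution is
  V(t) = (c^2 / (2 a)) * (exp(2 a t) - 1)
       = (sqrt(3)^2 / (2*5)) * (exp(10 t) - 1)
       = 3*exp(10*t)/10 - 3/10.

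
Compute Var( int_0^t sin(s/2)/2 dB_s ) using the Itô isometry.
Var = t/8 - sin(t)/8

The Itô integral of a deterministic integrand f(s) has mean 0 because each increment f(s) * (B_{s+ds} - B_s) has mean 0. By the Itô isometry:
  Var( int_0^t f(s) dB_s ) = E[ (int_0^t f(s) dB_s)^2 ] = int_0^t f(s)^2 ds.
Here f(s) = sin(s/2)/2, so f(s)^2 = sin(s/2)^2/4. Integrate:
  int_0^t (sin(s/2)^2/4) ds = t/8 - sin(t)/8.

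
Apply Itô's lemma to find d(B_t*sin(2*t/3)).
d(B_t*sin(2*t/3)) = (2*B_t*cos(2*t/3)/3) dt + (sin(2*t/3)) dB_t

Itô's formula for f(t, x): d f(t, B_t) = (f_t + (1/2) f_xx) dt + f_x dB_t. Compute partials of f(t, x) = x*sin(2*t/3):
  f_t(t,x)  = 2*x*cos(2*t/3)/3
  f_x(t,x)  = sin(2*t/3)
  f_xx(t,x) = 0
Assemble drift = f_t + (1/2) f_xx = 2*x*cos(2*t/3)/3 and diffusion = f_x = sin(2*t/3). Substituting x = B_t:
  d(B_t*sin(2*t/3)) = (2*B_t*cos(2*t/3)/3) dt + (sin(2*t/3)) dB_t.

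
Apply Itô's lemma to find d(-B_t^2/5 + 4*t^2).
d(-B_t^2/5 + 4*t^2) = (8*t - 1/5) dt + (-2*B_t/5) dB_t

Itô's formula for f(t, x): d f(t, B_t) = (f_t + (1/2) f_xx) dt + f_x dB_t. Compute partials of f(t, x) = 4*t^2 - x^2/5:
  f_t(t,x)  = 8*t
  f_x(t,x)  = -2*x/5
  f_xx(t,x) = -2/5
Assemble drift = f_t + (1/2) f_xx = 8*t - 1/5 and diffusion = f_x = -2*x/5. Substituting x = B_t:
  d(-B_t^2/5 + 4*t^2) = (8*t - 1/5) dt + (-2*B_t/5) dB_t.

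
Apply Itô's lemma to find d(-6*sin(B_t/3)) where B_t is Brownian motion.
d(-6*sin(B_t/3)) = (sin(B_t/3)/3) dt + (-2*cos(B_t/3)) dB_t

Itô's formula for f(B_t) gives d f(B_t) = f'(B_t) dB_t + (1/2) f''(B_t) dt. Compute derivatives of f(x) = -6*sin(x/3):
  f'(x)  = -2*cos(x/3)
  f''(x) = 2*sin(x/3)/3
Substitute x = B_t and multiply the f'' term by 1/2:
  drift     = (1/2) * (2*sin(x/3)/3) evaluated at B_t = sin(B_t/3)/3
  diffusion = (-2*cos(x/3)) evaluated at B_t = -2*cos(B_t/3)
Therefore d(-6*sin(B_t/3)) = (sin(B_t/3)/3) dt + (-2*cos(B_t/3)) dB_t.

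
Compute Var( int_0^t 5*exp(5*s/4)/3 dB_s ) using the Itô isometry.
Var = 10*exp(5*t/2)/9 - 10/9

The Itô integral of a deterministic integrand f(s) has mean 0 because each increment f(s) * (B_{s+ds} - B_s) has mean 0. By the Itô isometry:
  Var( int_0^t f(s) dB_s ) = E[ (int_0^t f(s) dB_s)^2 ] = int_0^t f(s)^2 ds.
Here f(s) = 5*exp(5*s/4)/3, so f(s)^2 = 25*exp(5*s/2)/9. Integrate:
  int_0^t (25*exp(5*s/2)/9) ds = 10*exp(5*t/2)/9 - 10/9.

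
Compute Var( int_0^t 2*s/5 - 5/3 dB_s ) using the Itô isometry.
Var = t*(12*t^2 - 150*t + 625)/225

The Itô integral of a deterministic integrand f(s) has mean 0 because each increment f(s) * (B_{s+ds} - B_s) has mean 0. By the Itô isometry:
  Var( int_0^t f(s) dB_s ) = E[ (int_0^t f(s) dB_s)^2 ] = int_0^t f(s)^2 ds.
Here f(s) = 2*s/5 - 5/3, so f(s)^2 = (6*s - 25)^2/225. Integrate:
  int_0^t ((6*s - 25)^2/225) ds = t*(12*t^2 - 150*t + 625)/225.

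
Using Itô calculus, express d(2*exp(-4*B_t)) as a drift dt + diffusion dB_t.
d(2*exp(-4*B_t)) = (16*exp(-4*B_t)) dt + (-8*exp(-4*B_t)) dB_t

Itô's formula for f(B_t) gives d f(B_t) = f'(B_t) dB_t + (1/2) f''(B_t) dt. Compute derivatives of f(x) = 2*exp(-4*x):
  f'(x)  = -8*exp(-4*x)
  f''(x) = 32*exp(-4*x)
Substitute x = B_t and multiply the f'' term by 1/2:
  drift     = (1/2) * (32*exp(-4*x)) evaluated at B_t = 16*exp(-4*B_t)
  diffusion = (-8*exp(-4*x)) evaluated at B_t = -8*exp(-4*B_t)
Therefore d(2*exp(-4*B_t)) = (16*exp(-4*B_t)) dt + (-8*exp(-4*B_t)) dB_t.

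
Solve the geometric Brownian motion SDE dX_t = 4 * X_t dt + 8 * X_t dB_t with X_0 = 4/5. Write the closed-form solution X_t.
X_t = 4/5 * exp((-28) * t + (8) * B_t)

For GBM dX = mu X dt + sigma X dB with X_0 = x_0, apply Itô to Y = log X: dY = (mu - sigma^2/2) dt + sigma dB, so Y_t = log(x_0) + (mu - sigma^2/2) t + sigma B_t and hence X_t = x_0 * exp((mu - sigma^2/2) t + sigma B_t).
With mu = 4, sigma = 8, x_0 = 4/5, this gives:
  X_t = 4/5 * exp((-28) * t + (8) * B_t).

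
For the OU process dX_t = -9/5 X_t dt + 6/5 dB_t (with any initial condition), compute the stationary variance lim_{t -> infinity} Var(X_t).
lim Var(X_t) = 2/5

The OU SDE dX = -theta X dt + sigma dB admits the integrating factor exp(theta t): d(exp(theta t) X_t) = sigma exp(theta t) dB_t. Integrating from 0 to t gives X_t = x_0 * exp(-theta t) + sigma * int_0^t exp(-theta (t-s)) dB_s for any initial x_0. The Itô integral has variance (by the Itô isometry) sigma^2 * int_0^t exp(-2 theta (t - s)) ds = sigma^2 * (1 - exp(-2 theta t)) / (2 theta), independent of x_0.
With theta = 9/5, sigma = 6/5:
  Var(X_t) = (6/5)^2 * (1 - exp(-2*9/5 t)) / (2 * 9/5) = 2/5 - 2*exp(-18*t/5)/5.
As t -> infinity, exp(-2*9/5 t) -> 0, so the stationary variance is sigma^2 / (2 theta) = 2/5.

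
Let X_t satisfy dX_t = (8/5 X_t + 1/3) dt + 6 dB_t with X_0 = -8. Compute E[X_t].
E[X_t] = -187*exp(8*t/5)/24 - 5/24

Taking expectations and using E[dB_t] = 0, the mean m(t) = E[X_t] satisfies the ODE m'(t) = a m(t) + b with m(0) = x_0. With a = 8/5, b = 1/3, x_0 = -8, the solution is
  m(t) = x_0 * exp(a t) + (b/a) * (exp(a t) - 1)
       = (-8) * exp((8/5) t) + ((1/3)/(8/5)) * (exp((8/5) t) - 1)
       = -187*exp(8*t/5)/24 - 5/24.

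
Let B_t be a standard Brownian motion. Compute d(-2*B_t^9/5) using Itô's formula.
d(-2*B_t^9/5) = (-72*B_t^7/5) dt + (-18*B_t^8/5) dB_t

Itô's formula for f(B_t) gives d f(B_t) = f'(B_t) dB_t + (1/2) f''(B_t) dt. Compute derivatives of f(x) = -2*x^9/5:
  f'(x)  = -18*x^8/5
  f''(x) = -144*x^7/5
Substitute x = B_t and multiply the f'' term by 1/2:
  drift     = (1/2) * (-144*x^7/5) evaluated at B_t = -72*B_t^7/5
  diffusion = (-18*x^8/5) evaluated at B_t = -18*B_t^8/5
Therefore d(-2*B_t^9/5) = (-72*B_t^7/5) dt + (-18*B_t^8/5) dB_t.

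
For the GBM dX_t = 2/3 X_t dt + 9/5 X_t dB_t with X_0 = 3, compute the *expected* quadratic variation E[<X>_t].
E[<X>_t] = 2187*exp(343*t/75)/343 - 2187/343

<X>_t = int_0^t ((9/5) * X_s)^2 ds. Taking expectation inside the integral: E[<X>_t] = (9/5)^2 * int_0^t E[X_s^2] ds. For GBM, E[X_s^2] = x_0^2 * exp((2 mu + sigma^2) s). Integrating:
  E[<X>_t] = (9/5)^2 * 3^2 * (exp((2*(2/3) + (9/5)^2) t) - 1) / (2*(2/3) + (9/5)^2)
           = (9/5)^2 * 3^2 * (exp((343/75) t) - 1) / (343/75) = 2187*exp(343*t/75)/343 - 2187/343.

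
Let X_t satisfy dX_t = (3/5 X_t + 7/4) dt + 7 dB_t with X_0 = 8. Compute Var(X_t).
Var(X_t) = 245*exp(6*t/5)/6 - 245/6

The variance V(t) = Var(X_t) satisfies V'(t) = 2 a V(t) + c^2 with V(0) = 0 (drift coefficient is linear in X, diffusion is constant). With a = 3/5, c = 7, the solution is
  V(t) = (c^2 / (2 a)) * (exp(2 a t) - 1)
       = (7^2 / (2*(3/5))) * (exp((6/5) t) - 1)
       = 245*exp(6*t/5)/6 - 245/6.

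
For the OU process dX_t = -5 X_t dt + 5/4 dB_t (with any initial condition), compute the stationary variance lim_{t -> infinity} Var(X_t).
lim Var(X_t) = 5/32

The OU SDE dX = -theta X dt + sigma dB admits the integrating factor exp(theta t): d(exp(theta t) X_t) = sigma exp(theta t) dB_t. Integrating from 0 to t gives X_t = x_0 * exp(-theta t) + sigma * int_0^t exp(-theta (t-s)) dB_s for any initial x_0. The Itô integral has variance (by the Itô isometry) sigma^2 * int_0^t exp(-2 theta (t - s)) ds = sigma^2 * (1 - exp(-2 theta t)) / (2 theta), independent of x_0.
With theta = 5, sigma = 5/4:
  Var(X_t) = (5/4)^2 * (1 - exp(-2*5 t)) / (2 * 5) = 5/32 - 5*exp(-10*t)/32.
As t -> infinity, exp(-2*5 t) -> 0, so the stationary variance is sigma^2 / (2 theta) = 5/32.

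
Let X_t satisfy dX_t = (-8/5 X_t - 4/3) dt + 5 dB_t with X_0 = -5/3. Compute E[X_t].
E[X_t] = -5/6 - 5*exp(-8*t/5)/6

Taking expectations and using E[dB_t] = 0, the mean m(t) = E[X_t] satisfies the ODE m'(t) = a m(t) + b with m(0) = x_0. With a = -8/5, b = -4/3, x_0 = -5/3, the solution is
  m(t) = x_0 * exp(a t) + (b/a) * (exp(a t) - 1)
       = (-5/3) * exp((-8/5) t) + ((-4/3)/(-8/5)) * (exp((-8/5) t) - 1)
       = -5/6 - 5*exp(-8*t/5)/6.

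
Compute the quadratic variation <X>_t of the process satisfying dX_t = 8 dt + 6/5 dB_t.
<X>_t = 36*t/25

For an Itô process dX_t = a(t) dt + b(t) dB_t, the quadratic variation is <X>_t = int_0^t b(s)^2 ds (the drift term does not contribute). Here b(s) = 6/5, so
  b(s)^2 = 36/25.
Integrating from 0 to t:
  <X>_t = int_0^t (36/25) ds = 36*t/25.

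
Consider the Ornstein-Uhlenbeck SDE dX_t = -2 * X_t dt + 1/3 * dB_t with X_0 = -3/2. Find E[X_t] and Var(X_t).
E[X_t] = -3*exp(-2*t)/2; Var(X_t) = 1/36 - exp(-4*t)/36

The OU SDE dX = -theta X dt + sigma dB admits the integrating factor exp(theta t): d(exp(theta t) X_t) = sigma exp(theta t) dB_t. Integrating from 0 to t:
  X_t = x_0 * exp(-theta t) + sigma * int_0^t exp(-theta (t-s)) dB_s.
The Itô integral has mean 0 and (by the Itô isometry) variance sigma^2 * int_0^t exp(-2 theta (t - s)) ds = sigma^2 * (1 - exp(-2 theta t)) / (2 theta).
With theta = 2, sigma = 1/3, x_0 = -3/2:
  E[X_t] = -3/2 * exp(-2 t) = -3*exp(-2*t)/2
  Var(X_t) = (1/3)^2 * (1 - exp(-2*2 t)) / (2 * 2) = 1/36 - exp(-4*t)/36.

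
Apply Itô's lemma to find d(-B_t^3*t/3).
d(-B_t^3*t/3) = (-B_t*(B_t^2/3 + t)) dt + (-B_t^2*t) dB_t

Itô's formula for f(t, x): d f(t, B_t) = (f_t + (1/2) f_xx) dt + f_x dB_t. Compute partials of f(t, x) = -t*x^3/3:
  f_t(t,x)  = -x^3/3
  f_x(t,x)  = -t*x^2
  f_xx(t,x) = -2*t*x
Assemble drift = f_t + (1/2) f_xx = -x*(t + x^2/3) and diffusion = f_x = -t*x^2. Substituting x = B_t:
  d(-B_t^3*t/3) = (-B_t*(B_t^2/3 + t)) dt + (-B_t^2*t) dB_t.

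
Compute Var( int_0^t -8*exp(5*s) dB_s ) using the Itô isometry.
Var = 32*exp(10*t)/5 - 32/5

The Itô integral of a deterministic integrand f(s) has mean 0 because each increment f(s) * (B_{s+ds} - B_s) has mean 0. By the Itô isometry:
  Var( int_0^t f(s) dB_s ) = E[ (int_0^t f(s) dB_s)^2 ] = int_0^t f(s)^2 ds.
Here f(s) = -8*exp(5*s), so f(s)^2 = 64*exp(10*s). Integrate:
  int_0^t (64*exp(10*s)) ds = 32*exp(10*t)/5 - 32/5.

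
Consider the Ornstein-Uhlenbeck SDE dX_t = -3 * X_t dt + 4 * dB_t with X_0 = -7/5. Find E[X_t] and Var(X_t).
E[X_t] = -7*exp(-3*t)/5; Var(X_t) = 8/3 - 8*exp(-6*t)/3

The OU SDE dX = -theta X dt + sigma dB admits the integrating factor exp(theta t): d(exp(theta t) X_t) = sigma exp(theta t) dB_t. Integrating from 0 to t:
  X_t = x_0 * exp(-theta t) + sigma * int_0^t exp(-theta (t-s)) dB_s.
The Itô integral has mean 0 and (by the Itô isometry) variance sigma^2 * int_0^t exp(-2 theta (t - s)) ds = sigma^2 * (1 - exp(-2 theta t)) / (2 theta).
With theta = 3, sigma = 4, x_0 = -7/5:
  E[X_t] = -7/5 * exp(-3 t) = -7*exp(-3*t)/5
  Var(X_t) = (4)^2 * (1 - exp(-2*3 t)) / (2 * 3) = 8/3 - 8*exp(-6*t)/3.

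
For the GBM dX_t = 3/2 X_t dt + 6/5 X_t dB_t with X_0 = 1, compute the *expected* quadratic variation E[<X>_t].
E[<X>_t] = 12*exp(111*t/25)/37 - 12/37

<X>_t = int_0^t ((6/5) * X_s)^2 ds. Taking expectation inside the integral: E[<X>_t] = (6/5)^2 * int_0^t E[X_s^2] ds. For GBM, E[X_s^2] = x_0^2 * exp((2 mu + sigma^2) s). Integrating:
  E[<X>_t] = (6/5)^2 * 1^2 * (exp((2*(3/2) + (6/5)^2) t) - 1) / (2*(3/2) + (6/5)^2)
           = (6/5)^2 * 1^2 * (exp((111/25) t) - 1) / (111/25) = 12*exp(111*t/25)/37 - 12/37.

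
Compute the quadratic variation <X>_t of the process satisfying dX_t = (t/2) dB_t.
<X>_t = t^3/12

For an Itô process dX_t = a(t) dt + b(t) dB_t, the quadratic variation is <X>_t = int_0^t b(s)^2 ds (the drift term does not contribute). Here b(s) = s/2, so
  b(s)^2 = s^2/4.
Integrating from 0 to t:
  <X>_t = int_0^t (s^2/4) ds = t^3/12.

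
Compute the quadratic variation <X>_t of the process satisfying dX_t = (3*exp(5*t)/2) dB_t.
<X>_t = 9*exp(10*t)/40 - 9/40

For an Itô process dX_t = a(t) dt + b(t) dB_t, the quadratic variation is <X>_t = int_0^t b(s)^2 ds (the drift term does not contribute). Here b(s) = 3*exp(5*s)/2, so
  b(s)^2 = 9*exp(10*s)/4.
Integrating from 0 to t:
  <X>_t = int_0^t (9*exp(10*s)/4) ds = 9*exp(10*t)/40 - 9/40.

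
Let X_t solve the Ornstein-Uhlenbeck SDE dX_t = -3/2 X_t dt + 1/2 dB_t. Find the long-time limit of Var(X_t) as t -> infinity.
lim Var(X_t) = 1/12

The OU SDE dX = -theta X dt + sigma dB admits the integrating factor exp(theta t): d(exp(theta t) X_t) = sigma exp(theta t) dB_t. Integrating from 0 to t gives X_t = x_0 * exp(-theta t) + sigma * int_0^t exp(-theta (t-s)) dB_s for any initial x_0. The Itô integral has variance (by the Itô isometry) sigma^2 * int_0^t exp(-2 theta (t - s)) ds = sigma^2 * (1 - exp(-2 theta t)) / (2 theta), independent of x_0.
With theta = 3/2, sigma = 1/2:
  Var(X_t) = (1/2)^2 * (1 - exp(-2*3/2 t)) / (2 * 3/2) = 1/12 - exp(-3*t)/12.
As t -> infinity, exp(-2*3/2 t) -> 0, so the stationary variance is sigma^2 / (2 theta) = 1/12.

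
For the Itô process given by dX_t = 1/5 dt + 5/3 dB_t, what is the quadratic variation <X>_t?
<X>_t = 25*t/9

For an Itô process dX_t = a(t) dt + b(t) dB_t, the quadratic variation is <X>_t = int_0^t b(s)^2 ds (the drift term does not contribute). Here b(s) = 5/3, so
  b(s)^2 = 25/9.
Integrating from 0 to t:
  <X>_t = int_0^t (25/9) ds = 25*t/9.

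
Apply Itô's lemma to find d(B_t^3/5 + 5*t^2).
d(B_t^3/5 + 5*t^2) = (3*B_t/5 + 10*t) dt + (3*B_t^2/5) dB_t

Itô's formula for f(t, x): d f(t, B_t) = (f_t + (1/2) f_xx) dt + f_x dB_t. Compute partials of f(t, x) = 5*t^2 + x^3/5:
  f_t(t,x)  = 10*t
  f_x(t,x)  = 3*x^2/5
  f_xx(t,x) = 6*x/5
Assemble drift = f_t + (1/2) f_xx = 10*t + 3*x/5 and diffusion = f_x = 3*x^2/5. Substituting x = B_t:
  d(B_t^3/5 + 5*t^2) = (3*B_t/5 + 10*t) dt + (3*B_t^2/5) dB_t.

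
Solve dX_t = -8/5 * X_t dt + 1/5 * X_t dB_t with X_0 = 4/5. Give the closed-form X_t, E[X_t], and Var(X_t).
X_t = 4/5 * exp((-81/50) t + (1/5) B_t); E[X_t] = 4*exp(-8*t/5)/5; Var(X_t) = (16*exp(t/25) - 16)*exp(-16*t/5)/25

For GBM dX = mu X dt + sigma X dB with X_0 = x_0, apply Itô to Y = log X: dY = (mu - sigma^2/2) dt + sigma dB, so Y_t = log(x_0) + (mu - sigma^2/2) t + sigma B_t and hence X_t = x_0 * exp((mu - sigma^2/2) t + sigma B_t).
With mu = -8/5, sigma = 1/5, x_0 = 4/5, this gives:
  X_t = 4/5 * exp((-81/50) * t + (1/5) * B_t).
Since sigma*B_t ~ Normal(0, sigma^2 t), E[exp(sigma*B_t)] = exp(sigma^2 t / 2); so E[X_t] = x_0 * exp((mu - sigma^2/2) t) * exp(sigma^2 t / 2) = x_0 * exp(mu t) = 4*exp(-8*t/5)/5.
Var(X_t) = E[X_t^2] - (E[X_t])^2 = x_0^2 * exp(2 mu t) * (exp(sigma^2 t) - 1) = (16*exp(t/25) - 16)*exp(-16*t/5)/25.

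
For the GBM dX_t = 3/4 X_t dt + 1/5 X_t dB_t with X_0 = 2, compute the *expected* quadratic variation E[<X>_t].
E[<X>_t] = 8*exp(77*t/50)/77 - 8/77

<X>_t = int_0^t ((1/5) * X_s)^2 ds. Taking expectation inside the integral: E[<X>_t] = (1/5)^2 * int_0^t E[X_s^2] ds. For GBM, E[X_s^2] = x_0^2 * exp((2 mu + sigma^2) s). Integrating:
  E[<X>_t] = (1/5)^2 * 2^2 * (exp((2*(3/4) + (1/5)^2) t) - 1) / (2*(3/4) + (1/5)^2)
           = (1/5)^2 * 2^2 * (exp((77/50) t) - 1) / (77/50) = 8*exp(77*t/50)/77 - 8/77.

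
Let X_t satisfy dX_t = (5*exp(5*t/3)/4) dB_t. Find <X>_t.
<X>_t = 15*exp(10*t/3)/32 - 15/32

For an Itô process dX_t = a(t) dt + b(t) dB_t, the quadratic variation is <X>_t = int_0^t b(s)^2 ds (the drift term does not contribute). Here b(s) = 5*exp(5*s/3)/4, so
  b(s)^2 = 25*exp(10*s/3)/16.
Integrating from 0 to t:
  <X>_t = int_0^t (25*exp(10*s/3)/16) ds = 15*exp(10*t/3)/32 - 15/32.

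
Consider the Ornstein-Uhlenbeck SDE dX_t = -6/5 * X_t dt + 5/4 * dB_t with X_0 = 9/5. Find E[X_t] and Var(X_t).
E[X_t] = 9*exp(-6*t/5)/5; Var(X_t) = 125/192 - 125*exp(-12*t/5)/192

The OU SDE dX = -theta X dt + sigma dB admits the integrating factor exp(theta t): d(exp(theta t) X_t) = sigma exp(theta t) dB_t. Integrating from 0 to t:
  X_t = x_0 * exp(-theta t) + sigma * int_0^t exp(-theta (t-s)) dB_s.
The Itô integral has mean 0 and (by the Itô isometry) variance sigma^2 * int_0^t exp(-2 theta (t - s)) ds = sigma^2 * (1 - exp(-2 theta t)) / (2 theta).
With theta = 6/5, sigma = 5/4, x_0 = 9/5:
  E[X_t] = 9/5 * exp(-6/5 t) = 9*exp(-6*t/5)/5
  Var(X_t) = (5/4)^2 * (1 - exp(-2*6/5 t)) / (2 * 6/5) = 125/192 - 125*exp(-12*t/5)/192.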